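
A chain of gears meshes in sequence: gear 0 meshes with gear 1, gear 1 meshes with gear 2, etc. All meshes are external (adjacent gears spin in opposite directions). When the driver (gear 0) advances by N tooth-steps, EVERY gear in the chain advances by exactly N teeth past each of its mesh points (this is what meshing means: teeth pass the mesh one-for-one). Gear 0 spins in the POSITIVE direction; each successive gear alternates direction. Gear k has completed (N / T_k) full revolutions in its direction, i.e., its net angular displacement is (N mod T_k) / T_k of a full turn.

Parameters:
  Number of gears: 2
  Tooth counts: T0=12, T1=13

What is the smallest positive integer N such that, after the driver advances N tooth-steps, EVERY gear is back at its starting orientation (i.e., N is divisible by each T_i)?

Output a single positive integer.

Answer: 156

Derivation:
Gear k returns to start when N is a multiple of T_k.
All gears at start simultaneously when N is a common multiple of [12, 13]; the smallest such N is lcm(12, 13).
Start: lcm = T0 = 12
Fold in T1=13: gcd(12, 13) = 1; lcm(12, 13) = 12 * 13 / 1 = 156 / 1 = 156
Full cycle length = 156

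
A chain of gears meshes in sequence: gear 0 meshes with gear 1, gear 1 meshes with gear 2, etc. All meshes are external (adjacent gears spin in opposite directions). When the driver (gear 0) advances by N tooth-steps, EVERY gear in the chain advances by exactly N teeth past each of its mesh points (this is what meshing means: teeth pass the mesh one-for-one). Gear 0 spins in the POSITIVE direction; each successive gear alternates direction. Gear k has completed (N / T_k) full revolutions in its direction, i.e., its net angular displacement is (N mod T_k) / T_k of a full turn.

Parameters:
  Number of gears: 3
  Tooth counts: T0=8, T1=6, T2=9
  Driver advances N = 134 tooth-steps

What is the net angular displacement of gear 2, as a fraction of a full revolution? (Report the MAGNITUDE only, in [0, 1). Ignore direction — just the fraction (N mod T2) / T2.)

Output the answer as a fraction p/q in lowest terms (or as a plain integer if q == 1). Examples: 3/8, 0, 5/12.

Chain of 3 gears, tooth counts: [8, 6, 9]
  gear 0: T0=8, direction=positive, advance = 134 mod 8 = 6 teeth = 6/8 turn
  gear 1: T1=6, direction=negative, advance = 134 mod 6 = 2 teeth = 2/6 turn
  gear 2: T2=9, direction=positive, advance = 134 mod 9 = 8 teeth = 8/9 turn
Gear 2: 134 mod 9 = 8
Fraction = 8 / 9 = 8/9 (gcd(8,9)=1) = 8/9

Answer: 8/9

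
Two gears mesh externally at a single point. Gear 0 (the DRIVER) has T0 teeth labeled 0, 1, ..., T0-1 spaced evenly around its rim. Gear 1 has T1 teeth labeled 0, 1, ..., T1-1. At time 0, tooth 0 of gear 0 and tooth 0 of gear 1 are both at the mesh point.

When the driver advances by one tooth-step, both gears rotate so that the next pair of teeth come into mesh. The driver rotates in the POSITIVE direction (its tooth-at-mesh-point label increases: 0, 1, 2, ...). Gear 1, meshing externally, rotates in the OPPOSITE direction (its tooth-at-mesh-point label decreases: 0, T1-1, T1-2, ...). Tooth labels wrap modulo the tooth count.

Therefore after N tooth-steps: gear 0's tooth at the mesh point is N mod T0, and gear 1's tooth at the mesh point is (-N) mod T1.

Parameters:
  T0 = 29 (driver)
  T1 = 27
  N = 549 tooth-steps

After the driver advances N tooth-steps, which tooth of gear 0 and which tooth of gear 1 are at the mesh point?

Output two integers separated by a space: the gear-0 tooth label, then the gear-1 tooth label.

Answer: 27 18

Derivation:
Gear 0 (driver, T0=29): tooth at mesh = N mod T0
  549 = 18 * 29 + 27, so 549 mod 29 = 27
  gear 0 tooth = 27
Gear 1 (driven, T1=27): tooth at mesh = (-N) mod T1
  549 = 20 * 27 + 9, so 549 mod 27 = 9
  (-549) mod 27 = (-9) mod 27 = 27 - 9 = 18
Mesh after 549 steps: gear-0 tooth 27 meets gear-1 tooth 18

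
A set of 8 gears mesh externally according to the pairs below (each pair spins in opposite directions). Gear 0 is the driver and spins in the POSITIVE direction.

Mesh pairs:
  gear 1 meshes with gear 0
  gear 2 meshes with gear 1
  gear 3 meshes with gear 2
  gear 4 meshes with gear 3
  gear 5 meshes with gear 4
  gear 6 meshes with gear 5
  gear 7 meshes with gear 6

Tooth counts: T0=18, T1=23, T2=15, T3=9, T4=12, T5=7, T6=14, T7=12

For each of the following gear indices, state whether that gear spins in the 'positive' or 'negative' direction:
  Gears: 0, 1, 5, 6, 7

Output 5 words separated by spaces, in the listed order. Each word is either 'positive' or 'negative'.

Gear 0 (driver): positive (depth 0)
  gear 1: meshes with gear 0 -> depth 1 -> negative (opposite of gear 0)
  gear 2: meshes with gear 1 -> depth 2 -> positive (opposite of gear 1)
  gear 3: meshes with gear 2 -> depth 3 -> negative (opposite of gear 2)
  gear 4: meshes with gear 3 -> depth 4 -> positive (opposite of gear 3)
  gear 5: meshes with gear 4 -> depth 5 -> negative (opposite of gear 4)
  gear 6: meshes with gear 5 -> depth 6 -> positive (opposite of gear 5)
  gear 7: meshes with gear 6 -> depth 7 -> negative (opposite of gear 6)
Queried indices 0, 1, 5, 6, 7 -> positive, negative, negative, positive, negative

Answer: positive negative negative positive negative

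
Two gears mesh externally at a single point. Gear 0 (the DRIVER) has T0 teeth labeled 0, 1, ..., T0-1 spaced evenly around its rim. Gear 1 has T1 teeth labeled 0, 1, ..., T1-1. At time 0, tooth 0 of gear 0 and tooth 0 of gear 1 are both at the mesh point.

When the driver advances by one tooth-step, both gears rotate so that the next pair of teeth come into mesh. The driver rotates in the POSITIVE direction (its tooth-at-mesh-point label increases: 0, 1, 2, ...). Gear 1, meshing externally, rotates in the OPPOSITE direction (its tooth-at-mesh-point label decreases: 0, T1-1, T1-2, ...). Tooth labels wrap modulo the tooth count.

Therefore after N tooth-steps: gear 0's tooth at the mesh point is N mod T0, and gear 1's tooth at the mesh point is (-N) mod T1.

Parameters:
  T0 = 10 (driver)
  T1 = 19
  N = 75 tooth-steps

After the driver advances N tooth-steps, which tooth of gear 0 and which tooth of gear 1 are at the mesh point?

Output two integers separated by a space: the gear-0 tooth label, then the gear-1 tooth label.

Gear 0 (driver, T0=10): tooth at mesh = N mod T0
  75 = 7 * 10 + 5, so 75 mod 10 = 5
  gear 0 tooth = 5
Gear 1 (driven, T1=19): tooth at mesh = (-N) mod T1
  75 = 3 * 19 + 18, so 75 mod 19 = 18
  (-75) mod 19 = (-18) mod 19 = 19 - 18 = 1
Mesh after 75 steps: gear-0 tooth 5 meets gear-1 tooth 1

Answer: 5 1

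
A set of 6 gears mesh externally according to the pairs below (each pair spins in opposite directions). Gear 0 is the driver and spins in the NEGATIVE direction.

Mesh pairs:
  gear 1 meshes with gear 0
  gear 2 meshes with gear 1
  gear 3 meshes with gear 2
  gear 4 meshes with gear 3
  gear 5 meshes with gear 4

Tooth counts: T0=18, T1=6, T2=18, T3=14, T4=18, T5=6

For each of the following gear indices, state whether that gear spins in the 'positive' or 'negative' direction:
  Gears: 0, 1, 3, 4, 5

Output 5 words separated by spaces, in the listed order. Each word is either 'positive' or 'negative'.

Gear 0 (driver): negative (depth 0)
  gear 1: meshes with gear 0 -> depth 1 -> positive (opposite of gear 0)
  gear 2: meshes with gear 1 -> depth 2 -> negative (opposite of gear 1)
  gear 3: meshes with gear 2 -> depth 3 -> positive (opposite of gear 2)
  gear 4: meshes with gear 3 -> depth 4 -> negative (opposite of gear 3)
  gear 5: meshes with gear 4 -> depth 5 -> positive (opposite of gear 4)
Queried indices 0, 1, 3, 4, 5 -> negative, positive, positive, negative, positive

Answer: negative positive positive negative positive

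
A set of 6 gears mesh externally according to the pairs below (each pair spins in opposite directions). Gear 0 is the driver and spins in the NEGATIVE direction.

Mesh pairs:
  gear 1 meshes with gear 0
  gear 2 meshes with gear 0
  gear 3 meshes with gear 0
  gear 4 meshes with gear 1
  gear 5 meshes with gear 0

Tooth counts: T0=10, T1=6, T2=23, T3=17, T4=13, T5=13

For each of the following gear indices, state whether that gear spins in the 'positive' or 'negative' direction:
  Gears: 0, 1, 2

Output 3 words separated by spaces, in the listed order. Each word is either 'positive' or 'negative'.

Gear 0 (driver): negative (depth 0)
  gear 1: meshes with gear 0 -> depth 1 -> positive (opposite of gear 0)
  gear 2: meshes with gear 0 -> depth 1 -> positive (opposite of gear 0)
  gear 3: meshes with gear 0 -> depth 1 -> positive (opposite of gear 0)
  gear 4: meshes with gear 1 -> depth 2 -> negative (opposite of gear 1)
  gear 5: meshes with gear 0 -> depth 1 -> positive (opposite of gear 0)
Queried indices 0, 1, 2 -> negative, positive, positive

Answer: negative positive positive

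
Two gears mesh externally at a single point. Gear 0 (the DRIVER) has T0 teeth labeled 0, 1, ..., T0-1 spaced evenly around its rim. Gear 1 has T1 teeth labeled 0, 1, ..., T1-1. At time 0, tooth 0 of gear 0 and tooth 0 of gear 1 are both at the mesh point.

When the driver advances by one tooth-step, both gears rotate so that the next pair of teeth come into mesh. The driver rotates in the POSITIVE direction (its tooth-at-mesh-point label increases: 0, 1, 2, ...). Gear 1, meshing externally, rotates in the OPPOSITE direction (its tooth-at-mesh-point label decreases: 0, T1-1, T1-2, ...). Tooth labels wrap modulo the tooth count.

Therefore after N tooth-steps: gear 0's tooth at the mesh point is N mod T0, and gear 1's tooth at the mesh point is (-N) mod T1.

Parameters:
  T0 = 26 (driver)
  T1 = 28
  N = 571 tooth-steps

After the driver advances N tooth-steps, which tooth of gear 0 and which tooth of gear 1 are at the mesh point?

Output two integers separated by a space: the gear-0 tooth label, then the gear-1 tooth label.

Gear 0 (driver, T0=26): tooth at mesh = N mod T0
  571 = 21 * 26 + 25, so 571 mod 26 = 25
  gear 0 tooth = 25
Gear 1 (driven, T1=28): tooth at mesh = (-N) mod T1
  571 = 20 * 28 + 11, so 571 mod 28 = 11
  (-571) mod 28 = (-11) mod 28 = 28 - 11 = 17
Mesh after 571 steps: gear-0 tooth 25 meets gear-1 tooth 17

Answer: 25 17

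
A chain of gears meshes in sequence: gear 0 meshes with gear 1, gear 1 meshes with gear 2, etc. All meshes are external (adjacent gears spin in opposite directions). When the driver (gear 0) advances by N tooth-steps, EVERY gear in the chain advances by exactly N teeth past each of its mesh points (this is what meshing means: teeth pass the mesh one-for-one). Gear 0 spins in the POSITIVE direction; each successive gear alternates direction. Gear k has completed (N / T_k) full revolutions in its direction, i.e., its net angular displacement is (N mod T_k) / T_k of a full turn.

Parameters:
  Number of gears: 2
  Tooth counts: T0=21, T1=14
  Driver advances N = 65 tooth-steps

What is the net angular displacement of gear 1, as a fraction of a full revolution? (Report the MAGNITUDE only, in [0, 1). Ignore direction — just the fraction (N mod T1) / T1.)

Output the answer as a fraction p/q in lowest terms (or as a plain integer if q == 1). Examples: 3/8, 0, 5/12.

Chain of 2 gears, tooth counts: [21, 14]
  gear 0: T0=21, direction=positive, advance = 65 mod 21 = 2 teeth = 2/21 turn
  gear 1: T1=14, direction=negative, advance = 65 mod 14 = 9 teeth = 9/14 turn
Gear 1: 65 mod 14 = 9
Fraction = 9 / 14 = 9/14 (gcd(9,14)=1) = 9/14

Answer: 9/14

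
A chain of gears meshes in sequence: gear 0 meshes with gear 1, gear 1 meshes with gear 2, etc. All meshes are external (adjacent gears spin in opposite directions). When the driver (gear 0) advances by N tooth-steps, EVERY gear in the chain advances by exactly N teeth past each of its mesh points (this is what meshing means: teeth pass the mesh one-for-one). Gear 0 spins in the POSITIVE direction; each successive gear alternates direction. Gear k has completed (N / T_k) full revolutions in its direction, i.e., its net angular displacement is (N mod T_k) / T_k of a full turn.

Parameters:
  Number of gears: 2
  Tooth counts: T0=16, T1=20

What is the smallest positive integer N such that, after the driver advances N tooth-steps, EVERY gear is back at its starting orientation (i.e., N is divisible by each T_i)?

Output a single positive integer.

Gear k returns to start when N is a multiple of T_k.
All gears at start simultaneously when N is a common multiple of [16, 20]; the smallest such N is lcm(16, 20).
Start: lcm = T0 = 16
Fold in T1=20: gcd(16, 20) = 4; lcm(16, 20) = 16 * 20 / 4 = 320 / 4 = 80
Full cycle length = 80

Answer: 80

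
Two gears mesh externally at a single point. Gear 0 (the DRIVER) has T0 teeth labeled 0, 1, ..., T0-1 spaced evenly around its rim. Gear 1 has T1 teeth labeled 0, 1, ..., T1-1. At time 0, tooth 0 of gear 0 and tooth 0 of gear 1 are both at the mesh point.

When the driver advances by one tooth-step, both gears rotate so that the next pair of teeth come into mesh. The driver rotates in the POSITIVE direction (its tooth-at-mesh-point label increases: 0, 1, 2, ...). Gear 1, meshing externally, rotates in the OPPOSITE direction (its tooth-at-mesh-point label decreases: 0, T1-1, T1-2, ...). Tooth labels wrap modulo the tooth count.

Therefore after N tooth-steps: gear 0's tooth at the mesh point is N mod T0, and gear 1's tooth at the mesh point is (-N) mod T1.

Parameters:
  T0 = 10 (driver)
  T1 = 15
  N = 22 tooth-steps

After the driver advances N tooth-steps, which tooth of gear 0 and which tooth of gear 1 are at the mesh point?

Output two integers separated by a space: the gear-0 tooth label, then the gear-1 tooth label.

Gear 0 (driver, T0=10): tooth at mesh = N mod T0
  22 = 2 * 10 + 2, so 22 mod 10 = 2
  gear 0 tooth = 2
Gear 1 (driven, T1=15): tooth at mesh = (-N) mod T1
  22 = 1 * 15 + 7, so 22 mod 15 = 7
  (-22) mod 15 = (-7) mod 15 = 15 - 7 = 8
Mesh after 22 steps: gear-0 tooth 2 meets gear-1 tooth 8

Answer: 2 8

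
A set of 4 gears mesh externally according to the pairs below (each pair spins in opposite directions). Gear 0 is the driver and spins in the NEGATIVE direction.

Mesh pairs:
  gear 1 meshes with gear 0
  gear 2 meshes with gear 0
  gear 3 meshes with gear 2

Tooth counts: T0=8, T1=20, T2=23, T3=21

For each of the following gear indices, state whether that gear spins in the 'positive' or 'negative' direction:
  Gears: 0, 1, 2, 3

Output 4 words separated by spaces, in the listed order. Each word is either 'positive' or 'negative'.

Gear 0 (driver): negative (depth 0)
  gear 1: meshes with gear 0 -> depth 1 -> positive (opposite of gear 0)
  gear 2: meshes with gear 0 -> depth 1 -> positive (opposite of gear 0)
  gear 3: meshes with gear 2 -> depth 2 -> negative (opposite of gear 2)
Queried indices 0, 1, 2, 3 -> negative, positive, positive, negative

Answer: negative positive positive negative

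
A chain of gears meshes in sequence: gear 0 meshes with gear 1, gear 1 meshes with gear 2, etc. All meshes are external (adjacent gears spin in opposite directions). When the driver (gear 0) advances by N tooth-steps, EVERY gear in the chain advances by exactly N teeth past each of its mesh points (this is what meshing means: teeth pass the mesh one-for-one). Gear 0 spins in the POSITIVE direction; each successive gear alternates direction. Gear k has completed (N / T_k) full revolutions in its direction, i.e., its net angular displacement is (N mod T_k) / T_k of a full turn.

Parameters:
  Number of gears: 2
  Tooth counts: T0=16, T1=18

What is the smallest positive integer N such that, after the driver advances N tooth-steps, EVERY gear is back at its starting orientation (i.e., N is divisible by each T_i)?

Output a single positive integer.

Answer: 144

Derivation:
Gear k returns to start when N is a multiple of T_k.
All gears at start simultaneously when N is a common multiple of [16, 18]; the smallest such N is lcm(16, 18).
Start: lcm = T0 = 16
Fold in T1=18: gcd(16, 18) = 2; lcm(16, 18) = 16 * 18 / 2 = 288 / 2 = 144
Full cycle length = 144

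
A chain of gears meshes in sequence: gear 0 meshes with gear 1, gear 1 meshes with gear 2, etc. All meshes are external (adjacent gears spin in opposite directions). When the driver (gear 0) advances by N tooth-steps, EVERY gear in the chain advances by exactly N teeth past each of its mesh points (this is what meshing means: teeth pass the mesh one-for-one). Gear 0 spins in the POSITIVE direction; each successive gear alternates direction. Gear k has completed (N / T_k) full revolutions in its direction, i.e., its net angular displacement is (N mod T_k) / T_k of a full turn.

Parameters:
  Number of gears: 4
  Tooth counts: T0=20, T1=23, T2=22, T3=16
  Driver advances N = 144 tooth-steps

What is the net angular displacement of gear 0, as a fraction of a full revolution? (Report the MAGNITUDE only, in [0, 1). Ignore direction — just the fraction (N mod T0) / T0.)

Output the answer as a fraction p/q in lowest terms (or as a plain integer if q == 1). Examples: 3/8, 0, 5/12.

Answer: 1/5

Derivation:
Chain of 4 gears, tooth counts: [20, 23, 22, 16]
  gear 0: T0=20, direction=positive, advance = 144 mod 20 = 4 teeth = 4/20 turn
  gear 1: T1=23, direction=negative, advance = 144 mod 23 = 6 teeth = 6/23 turn
  gear 2: T2=22, direction=positive, advance = 144 mod 22 = 12 teeth = 12/22 turn
  gear 3: T3=16, direction=negative, advance = 144 mod 16 = 0 teeth = 0/16 turn
Gear 0: 144 mod 20 = 4
Fraction = 4 / 20 = 1/5 (gcd(4,20)=4) = 1/5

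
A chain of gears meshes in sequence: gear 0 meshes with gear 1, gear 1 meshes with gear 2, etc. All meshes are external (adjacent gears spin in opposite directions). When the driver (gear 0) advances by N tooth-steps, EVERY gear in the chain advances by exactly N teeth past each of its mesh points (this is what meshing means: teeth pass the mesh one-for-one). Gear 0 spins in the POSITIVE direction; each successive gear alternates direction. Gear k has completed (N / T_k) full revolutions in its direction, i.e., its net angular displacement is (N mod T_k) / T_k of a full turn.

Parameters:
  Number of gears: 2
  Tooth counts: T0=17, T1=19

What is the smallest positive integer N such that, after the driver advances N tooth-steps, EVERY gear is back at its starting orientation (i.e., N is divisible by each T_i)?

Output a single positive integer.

Answer: 323

Derivation:
Gear k returns to start when N is a multiple of T_k.
All gears at start simultaneously when N is a common multiple of [17, 19]; the smallest such N is lcm(17, 19).
Start: lcm = T0 = 17
Fold in T1=19: gcd(17, 19) = 1; lcm(17, 19) = 17 * 19 / 1 = 323 / 1 = 323
Full cycle length = 323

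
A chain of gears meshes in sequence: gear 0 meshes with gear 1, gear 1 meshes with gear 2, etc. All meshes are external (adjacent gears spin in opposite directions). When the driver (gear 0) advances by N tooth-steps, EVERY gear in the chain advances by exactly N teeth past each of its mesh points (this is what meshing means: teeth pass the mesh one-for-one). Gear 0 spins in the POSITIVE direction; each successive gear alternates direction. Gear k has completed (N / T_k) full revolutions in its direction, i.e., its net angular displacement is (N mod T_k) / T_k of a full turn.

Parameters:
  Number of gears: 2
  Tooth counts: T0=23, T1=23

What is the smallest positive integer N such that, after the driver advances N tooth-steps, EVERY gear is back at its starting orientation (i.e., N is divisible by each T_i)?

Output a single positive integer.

Answer: 23

Derivation:
Gear k returns to start when N is a multiple of T_k.
All gears at start simultaneously when N is a common multiple of [23, 23]; the smallest such N is lcm(23, 23).
Start: lcm = T0 = 23
Fold in T1=23: gcd(23, 23) = 23; lcm(23, 23) = 23 * 23 / 23 = 529 / 23 = 23
Full cycle length = 23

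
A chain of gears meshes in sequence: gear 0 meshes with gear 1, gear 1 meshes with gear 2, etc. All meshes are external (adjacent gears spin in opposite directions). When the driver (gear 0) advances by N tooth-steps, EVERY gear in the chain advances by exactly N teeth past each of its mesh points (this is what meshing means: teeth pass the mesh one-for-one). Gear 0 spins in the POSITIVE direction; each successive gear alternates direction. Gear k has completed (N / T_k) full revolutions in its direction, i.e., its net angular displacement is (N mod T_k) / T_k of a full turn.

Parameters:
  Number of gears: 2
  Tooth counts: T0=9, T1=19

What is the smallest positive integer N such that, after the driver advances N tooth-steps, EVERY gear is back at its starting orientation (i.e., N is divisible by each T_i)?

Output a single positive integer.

Gear k returns to start when N is a multiple of T_k.
All gears at start simultaneously when N is a common multiple of [9, 19]; the smallest such N is lcm(9, 19).
Start: lcm = T0 = 9
Fold in T1=19: gcd(9, 19) = 1; lcm(9, 19) = 9 * 19 / 1 = 171 / 1 = 171
Full cycle length = 171

Answer: 171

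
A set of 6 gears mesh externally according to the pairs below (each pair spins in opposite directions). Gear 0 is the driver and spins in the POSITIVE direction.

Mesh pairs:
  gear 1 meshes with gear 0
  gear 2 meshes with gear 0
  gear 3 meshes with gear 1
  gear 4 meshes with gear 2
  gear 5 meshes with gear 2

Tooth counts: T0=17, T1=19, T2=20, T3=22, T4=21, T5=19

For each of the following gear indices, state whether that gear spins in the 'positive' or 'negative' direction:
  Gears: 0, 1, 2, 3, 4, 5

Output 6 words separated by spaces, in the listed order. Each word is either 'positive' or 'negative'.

Gear 0 (driver): positive (depth 0)
  gear 1: meshes with gear 0 -> depth 1 -> negative (opposite of gear 0)
  gear 2: meshes with gear 0 -> depth 1 -> negative (opposite of gear 0)
  gear 3: meshes with gear 1 -> depth 2 -> positive (opposite of gear 1)
  gear 4: meshes with gear 2 -> depth 2 -> positive (opposite of gear 2)
  gear 5: meshes with gear 2 -> depth 2 -> positive (opposite of gear 2)
Queried indices 0, 1, 2, 3, 4, 5 -> positive, negative, negative, positive, positive, positive

Answer: positive negative negative positive positive positive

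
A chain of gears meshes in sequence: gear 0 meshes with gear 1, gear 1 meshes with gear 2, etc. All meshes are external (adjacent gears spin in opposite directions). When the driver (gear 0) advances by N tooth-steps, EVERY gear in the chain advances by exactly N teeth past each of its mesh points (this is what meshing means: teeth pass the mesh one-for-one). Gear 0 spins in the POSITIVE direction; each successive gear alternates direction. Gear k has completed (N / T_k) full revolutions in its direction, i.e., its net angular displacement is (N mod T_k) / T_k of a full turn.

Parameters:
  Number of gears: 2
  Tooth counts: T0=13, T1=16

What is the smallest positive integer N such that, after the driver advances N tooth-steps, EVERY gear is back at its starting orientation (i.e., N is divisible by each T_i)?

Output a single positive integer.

Gear k returns to start when N is a multiple of T_k.
All gears at start simultaneously when N is a common multiple of [13, 16]; the smallest such N is lcm(13, 16).
Start: lcm = T0 = 13
Fold in T1=16: gcd(13, 16) = 1; lcm(13, 16) = 13 * 16 / 1 = 208 / 1 = 208
Full cycle length = 208

Answer: 208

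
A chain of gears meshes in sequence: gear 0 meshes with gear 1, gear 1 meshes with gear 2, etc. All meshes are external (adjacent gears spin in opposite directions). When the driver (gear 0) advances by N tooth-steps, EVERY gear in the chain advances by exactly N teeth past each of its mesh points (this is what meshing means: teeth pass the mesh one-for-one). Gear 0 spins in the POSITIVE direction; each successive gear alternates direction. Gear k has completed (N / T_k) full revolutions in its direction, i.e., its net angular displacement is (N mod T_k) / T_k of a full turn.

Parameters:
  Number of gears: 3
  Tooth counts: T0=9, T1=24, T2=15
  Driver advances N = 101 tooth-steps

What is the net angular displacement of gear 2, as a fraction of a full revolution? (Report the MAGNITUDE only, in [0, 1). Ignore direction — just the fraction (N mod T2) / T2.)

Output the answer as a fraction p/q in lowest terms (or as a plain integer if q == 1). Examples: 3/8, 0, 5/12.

Chain of 3 gears, tooth counts: [9, 24, 15]
  gear 0: T0=9, direction=positive, advance = 101 mod 9 = 2 teeth = 2/9 turn
  gear 1: T1=24, direction=negative, advance = 101 mod 24 = 5 teeth = 5/24 turn
  gear 2: T2=15, direction=positive, advance = 101 mod 15 = 11 teeth = 11/15 turn
Gear 2: 101 mod 15 = 11
Fraction = 11 / 15 = 11/15 (gcd(11,15)=1) = 11/15

Answer: 11/15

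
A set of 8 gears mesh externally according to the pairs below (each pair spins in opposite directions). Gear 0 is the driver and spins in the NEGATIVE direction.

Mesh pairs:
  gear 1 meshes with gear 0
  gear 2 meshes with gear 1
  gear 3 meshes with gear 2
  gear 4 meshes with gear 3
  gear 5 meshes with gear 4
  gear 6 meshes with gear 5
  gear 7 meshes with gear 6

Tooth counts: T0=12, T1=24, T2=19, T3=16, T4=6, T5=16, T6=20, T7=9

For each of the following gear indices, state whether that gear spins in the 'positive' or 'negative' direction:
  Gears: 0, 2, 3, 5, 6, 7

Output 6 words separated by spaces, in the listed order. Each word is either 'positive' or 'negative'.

Answer: negative negative positive positive negative positive

Derivation:
Gear 0 (driver): negative (depth 0)
  gear 1: meshes with gear 0 -> depth 1 -> positive (opposite of gear 0)
  gear 2: meshes with gear 1 -> depth 2 -> negative (opposite of gear 1)
  gear 3: meshes with gear 2 -> depth 3 -> positive (opposite of gear 2)
  gear 4: meshes with gear 3 -> depth 4 -> negative (opposite of gear 3)
  gear 5: meshes with gear 4 -> depth 5 -> positive (opposite of gear 4)
  gear 6: meshes with gear 5 -> depth 6 -> negative (opposite of gear 5)
  gear 7: meshes with gear 6 -> depth 7 -> positive (opposite of gear 6)
Queried indices 0, 2, 3, 5, 6, 7 -> negative, negative, positive, positive, negative, positive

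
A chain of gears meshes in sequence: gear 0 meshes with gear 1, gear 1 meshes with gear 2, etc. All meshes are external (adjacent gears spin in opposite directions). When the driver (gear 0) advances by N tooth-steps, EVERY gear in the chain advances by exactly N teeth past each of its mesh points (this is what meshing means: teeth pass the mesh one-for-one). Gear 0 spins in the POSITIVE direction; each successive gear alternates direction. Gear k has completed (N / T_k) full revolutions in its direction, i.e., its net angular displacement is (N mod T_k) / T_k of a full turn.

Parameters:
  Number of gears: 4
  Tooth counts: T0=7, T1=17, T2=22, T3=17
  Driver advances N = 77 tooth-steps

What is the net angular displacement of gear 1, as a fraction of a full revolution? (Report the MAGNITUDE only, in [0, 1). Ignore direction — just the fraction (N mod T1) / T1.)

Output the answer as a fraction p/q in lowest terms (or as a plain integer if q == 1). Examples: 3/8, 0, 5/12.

Answer: 9/17

Derivation:
Chain of 4 gears, tooth counts: [7, 17, 22, 17]
  gear 0: T0=7, direction=positive, advance = 77 mod 7 = 0 teeth = 0/7 turn
  gear 1: T1=17, direction=negative, advance = 77 mod 17 = 9 teeth = 9/17 turn
  gear 2: T2=22, direction=positive, advance = 77 mod 22 = 11 teeth = 11/22 turn
  gear 3: T3=17, direction=negative, advance = 77 mod 17 = 9 teeth = 9/17 turn
Gear 1: 77 mod 17 = 9
Fraction = 9 / 17 = 9/17 (gcd(9,17)=1) = 9/17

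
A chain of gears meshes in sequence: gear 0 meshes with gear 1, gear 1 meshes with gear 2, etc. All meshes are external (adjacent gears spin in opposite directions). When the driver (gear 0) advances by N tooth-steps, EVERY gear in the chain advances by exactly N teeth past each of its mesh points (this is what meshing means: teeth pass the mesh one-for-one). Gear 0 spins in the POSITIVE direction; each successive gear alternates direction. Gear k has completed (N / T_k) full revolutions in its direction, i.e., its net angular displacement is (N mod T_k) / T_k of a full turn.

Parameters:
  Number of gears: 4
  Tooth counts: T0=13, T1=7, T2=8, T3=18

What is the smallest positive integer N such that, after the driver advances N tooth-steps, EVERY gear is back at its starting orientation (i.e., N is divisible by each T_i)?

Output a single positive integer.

Answer: 6552

Derivation:
Gear k returns to start when N is a multiple of T_k.
All gears at start simultaneously when N is a common multiple of [13, 7, 8, 18]; the smallest such N is lcm(13, 7, 8, 18).
Start: lcm = T0 = 13
Fold in T1=7: gcd(13, 7) = 1; lcm(13, 7) = 13 * 7 / 1 = 91 / 1 = 91
Fold in T2=8: gcd(91, 8) = 1; lcm(91, 8) = 91 * 8 / 1 = 728 / 1 = 728
Fold in T3=18: gcd(728, 18) = 2; lcm(728, 18) = 728 * 18 / 2 = 13104 / 2 = 6552
Full cycle length = 6552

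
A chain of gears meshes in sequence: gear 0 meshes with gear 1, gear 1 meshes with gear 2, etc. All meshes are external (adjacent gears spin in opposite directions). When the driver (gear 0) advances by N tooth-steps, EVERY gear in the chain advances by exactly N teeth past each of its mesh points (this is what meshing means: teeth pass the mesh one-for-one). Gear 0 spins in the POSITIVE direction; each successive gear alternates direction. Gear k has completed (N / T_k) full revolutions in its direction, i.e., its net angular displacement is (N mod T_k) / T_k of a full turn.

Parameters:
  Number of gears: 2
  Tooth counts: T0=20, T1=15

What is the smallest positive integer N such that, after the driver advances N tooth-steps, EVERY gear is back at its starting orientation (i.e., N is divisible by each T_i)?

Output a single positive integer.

Gear k returns to start when N is a multiple of T_k.
All gears at start simultaneously when N is a common multiple of [20, 15]; the smallest such N is lcm(20, 15).
Start: lcm = T0 = 20
Fold in T1=15: gcd(20, 15) = 5; lcm(20, 15) = 20 * 15 / 5 = 300 / 5 = 60
Full cycle length = 60

Answer: 60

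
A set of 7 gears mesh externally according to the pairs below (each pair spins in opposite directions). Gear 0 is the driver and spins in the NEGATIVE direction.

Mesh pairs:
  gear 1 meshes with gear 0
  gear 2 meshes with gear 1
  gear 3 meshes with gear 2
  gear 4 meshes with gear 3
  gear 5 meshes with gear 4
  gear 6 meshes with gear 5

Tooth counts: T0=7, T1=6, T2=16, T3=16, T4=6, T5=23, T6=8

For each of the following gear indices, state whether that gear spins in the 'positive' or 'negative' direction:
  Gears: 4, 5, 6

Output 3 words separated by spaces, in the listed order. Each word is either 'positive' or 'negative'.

Answer: negative positive negative

Derivation:
Gear 0 (driver): negative (depth 0)
  gear 1: meshes with gear 0 -> depth 1 -> positive (opposite of gear 0)
  gear 2: meshes with gear 1 -> depth 2 -> negative (opposite of gear 1)
  gear 3: meshes with gear 2 -> depth 3 -> positive (opposite of gear 2)
  gear 4: meshes with gear 3 -> depth 4 -> negative (opposite of gear 3)
  gear 5: meshes with gear 4 -> depth 5 -> positive (opposite of gear 4)
  gear 6: meshes with gear 5 -> depth 6 -> negative (opposite of gear 5)
Queried indices 4, 5, 6 -> negative, positive, negative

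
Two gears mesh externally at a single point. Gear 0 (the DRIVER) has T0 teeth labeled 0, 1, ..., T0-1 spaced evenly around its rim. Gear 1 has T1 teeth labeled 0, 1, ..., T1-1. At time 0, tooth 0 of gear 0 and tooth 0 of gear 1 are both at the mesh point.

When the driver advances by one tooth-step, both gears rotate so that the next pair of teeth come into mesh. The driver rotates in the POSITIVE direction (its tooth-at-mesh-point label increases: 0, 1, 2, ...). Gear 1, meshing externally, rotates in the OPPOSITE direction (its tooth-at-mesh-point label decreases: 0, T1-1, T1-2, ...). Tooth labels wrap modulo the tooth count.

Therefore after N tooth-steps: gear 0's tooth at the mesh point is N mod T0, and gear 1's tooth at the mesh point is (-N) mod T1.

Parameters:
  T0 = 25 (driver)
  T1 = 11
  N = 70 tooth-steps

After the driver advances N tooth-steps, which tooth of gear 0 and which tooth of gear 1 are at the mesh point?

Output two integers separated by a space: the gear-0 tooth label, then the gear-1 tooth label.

Gear 0 (driver, T0=25): tooth at mesh = N mod T0
  70 = 2 * 25 + 20, so 70 mod 25 = 20
  gear 0 tooth = 20
Gear 1 (driven, T1=11): tooth at mesh = (-N) mod T1
  70 = 6 * 11 + 4, so 70 mod 11 = 4
  (-70) mod 11 = (-4) mod 11 = 11 - 4 = 7
Mesh after 70 steps: gear-0 tooth 20 meets gear-1 tooth 7

Answer: 20 7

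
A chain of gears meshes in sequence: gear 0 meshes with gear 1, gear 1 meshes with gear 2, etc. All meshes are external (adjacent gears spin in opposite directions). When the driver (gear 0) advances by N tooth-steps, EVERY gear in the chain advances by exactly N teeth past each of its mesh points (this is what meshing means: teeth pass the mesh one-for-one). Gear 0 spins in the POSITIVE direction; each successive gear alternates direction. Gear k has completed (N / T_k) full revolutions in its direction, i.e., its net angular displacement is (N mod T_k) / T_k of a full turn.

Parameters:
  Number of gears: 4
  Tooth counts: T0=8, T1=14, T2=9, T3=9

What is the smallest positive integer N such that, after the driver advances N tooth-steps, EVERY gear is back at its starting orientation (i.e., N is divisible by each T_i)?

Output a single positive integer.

Gear k returns to start when N is a multiple of T_k.
All gears at start simultaneously when N is a common multiple of [8, 14, 9, 9]; the smallest such N is lcm(8, 14, 9, 9).
Start: lcm = T0 = 8
Fold in T1=14: gcd(8, 14) = 2; lcm(8, 14) = 8 * 14 / 2 = 112 / 2 = 56
Fold in T2=9: gcd(56, 9) = 1; lcm(56, 9) = 56 * 9 / 1 = 504 / 1 = 504
Fold in T3=9: gcd(504, 9) = 9; lcm(504, 9) = 504 * 9 / 9 = 4536 / 9 = 504
Full cycle length = 504

Answer: 504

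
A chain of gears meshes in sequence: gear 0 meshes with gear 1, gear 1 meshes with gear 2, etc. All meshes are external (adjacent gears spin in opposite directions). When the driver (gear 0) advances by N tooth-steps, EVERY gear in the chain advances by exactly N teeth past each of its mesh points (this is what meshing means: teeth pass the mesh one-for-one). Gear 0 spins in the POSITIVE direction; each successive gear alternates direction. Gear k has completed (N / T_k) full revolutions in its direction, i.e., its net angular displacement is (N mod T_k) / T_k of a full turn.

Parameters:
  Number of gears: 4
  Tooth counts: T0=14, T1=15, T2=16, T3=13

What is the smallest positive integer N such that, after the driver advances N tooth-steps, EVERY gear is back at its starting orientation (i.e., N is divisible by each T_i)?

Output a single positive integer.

Gear k returns to start when N is a multiple of T_k.
All gears at start simultaneously when N is a common multiple of [14, 15, 16, 13]; the smallest such N is lcm(14, 15, 16, 13).
Start: lcm = T0 = 14
Fold in T1=15: gcd(14, 15) = 1; lcm(14, 15) = 14 * 15 / 1 = 210 / 1 = 210
Fold in T2=16: gcd(210, 16) = 2; lcm(210, 16) = 210 * 16 / 2 = 3360 / 2 = 1680
Fold in T3=13: gcd(1680, 13) = 1; lcm(1680, 13) = 1680 * 13 / 1 = 21840 / 1 = 21840
Full cycle length = 21840

Answer: 21840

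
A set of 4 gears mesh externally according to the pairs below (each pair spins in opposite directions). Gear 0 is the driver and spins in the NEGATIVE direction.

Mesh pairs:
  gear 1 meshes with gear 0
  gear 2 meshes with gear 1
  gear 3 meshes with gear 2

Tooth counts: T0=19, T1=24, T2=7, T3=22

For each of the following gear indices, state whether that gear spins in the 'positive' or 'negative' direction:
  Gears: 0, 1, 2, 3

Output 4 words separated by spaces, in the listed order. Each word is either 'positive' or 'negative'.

Gear 0 (driver): negative (depth 0)
  gear 1: meshes with gear 0 -> depth 1 -> positive (opposite of gear 0)
  gear 2: meshes with gear 1 -> depth 2 -> negative (opposite of gear 1)
  gear 3: meshes with gear 2 -> depth 3 -> positive (opposite of gear 2)
Queried indices 0, 1, 2, 3 -> negative, positive, negative, positive

Answer: negative positive negative positive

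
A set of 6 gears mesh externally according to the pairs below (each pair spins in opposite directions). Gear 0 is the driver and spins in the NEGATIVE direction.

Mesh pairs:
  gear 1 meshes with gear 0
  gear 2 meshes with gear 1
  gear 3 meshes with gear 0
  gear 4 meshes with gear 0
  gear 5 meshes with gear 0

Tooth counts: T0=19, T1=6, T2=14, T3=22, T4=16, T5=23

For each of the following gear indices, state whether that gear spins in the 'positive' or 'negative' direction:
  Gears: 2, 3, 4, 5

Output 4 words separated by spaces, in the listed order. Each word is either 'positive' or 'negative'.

Answer: negative positive positive positive

Derivation:
Gear 0 (driver): negative (depth 0)
  gear 1: meshes with gear 0 -> depth 1 -> positive (opposite of gear 0)
  gear 2: meshes with gear 1 -> depth 2 -> negative (opposite of gear 1)
  gear 3: meshes with gear 0 -> depth 1 -> positive (opposite of gear 0)
  gear 4: meshes with gear 0 -> depth 1 -> positive (opposite of gear 0)
  gear 5: meshes with gear 0 -> depth 1 -> positive (opposite of gear 0)
Queried indices 2, 3, 4, 5 -> negative, positive, positive, positive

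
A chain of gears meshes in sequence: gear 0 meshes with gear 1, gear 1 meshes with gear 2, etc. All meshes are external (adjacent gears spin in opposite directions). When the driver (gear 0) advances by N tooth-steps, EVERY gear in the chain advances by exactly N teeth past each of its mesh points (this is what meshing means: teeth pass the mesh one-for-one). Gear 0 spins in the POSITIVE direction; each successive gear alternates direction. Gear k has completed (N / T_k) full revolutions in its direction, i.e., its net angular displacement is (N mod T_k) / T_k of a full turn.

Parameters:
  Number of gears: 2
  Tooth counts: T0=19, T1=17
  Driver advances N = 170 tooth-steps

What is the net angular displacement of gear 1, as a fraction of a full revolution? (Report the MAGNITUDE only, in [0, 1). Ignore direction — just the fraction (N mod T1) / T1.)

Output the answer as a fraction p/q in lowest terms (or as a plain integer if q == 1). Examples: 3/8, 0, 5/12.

Answer: 0

Derivation:
Chain of 2 gears, tooth counts: [19, 17]
  gear 0: T0=19, direction=positive, advance = 170 mod 19 = 18 teeth = 18/19 turn
  gear 1: T1=17, direction=negative, advance = 170 mod 17 = 0 teeth = 0/17 turn
Gear 1: 170 mod 17 = 0
Fraction = 0 / 17 = 0/1 (gcd(0,17)=17) = 0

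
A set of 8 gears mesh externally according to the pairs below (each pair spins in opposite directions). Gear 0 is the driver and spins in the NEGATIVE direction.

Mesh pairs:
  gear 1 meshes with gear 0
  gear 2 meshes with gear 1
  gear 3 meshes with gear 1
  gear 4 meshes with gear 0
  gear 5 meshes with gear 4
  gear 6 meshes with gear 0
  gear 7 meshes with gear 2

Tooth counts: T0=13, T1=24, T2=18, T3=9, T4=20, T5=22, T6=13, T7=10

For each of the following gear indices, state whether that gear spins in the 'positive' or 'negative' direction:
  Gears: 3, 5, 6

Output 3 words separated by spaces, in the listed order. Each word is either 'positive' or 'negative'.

Gear 0 (driver): negative (depth 0)
  gear 1: meshes with gear 0 -> depth 1 -> positive (opposite of gear 0)
  gear 2: meshes with gear 1 -> depth 2 -> negative (opposite of gear 1)
  gear 3: meshes with gear 1 -> depth 2 -> negative (opposite of gear 1)
  gear 4: meshes with gear 0 -> depth 1 -> positive (opposite of gear 0)
  gear 5: meshes with gear 4 -> depth 2 -> negative (opposite of gear 4)
  gear 6: meshes with gear 0 -> depth 1 -> positive (opposite of gear 0)
  gear 7: meshes with gear 2 -> depth 3 -> positive (opposite of gear 2)
Queried indices 3, 5, 6 -> negative, negative, positive

Answer: negative negative positive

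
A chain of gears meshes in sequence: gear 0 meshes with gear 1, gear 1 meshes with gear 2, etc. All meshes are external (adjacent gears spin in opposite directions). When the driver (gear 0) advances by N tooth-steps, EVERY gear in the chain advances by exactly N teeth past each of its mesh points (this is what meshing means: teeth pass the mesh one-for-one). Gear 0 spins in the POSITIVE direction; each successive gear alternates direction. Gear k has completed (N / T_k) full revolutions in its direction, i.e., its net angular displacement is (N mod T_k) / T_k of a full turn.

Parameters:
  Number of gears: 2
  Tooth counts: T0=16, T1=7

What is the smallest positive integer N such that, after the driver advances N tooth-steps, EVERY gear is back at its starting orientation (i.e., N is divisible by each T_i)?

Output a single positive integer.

Gear k returns to start when N is a multiple of T_k.
All gears at start simultaneously when N is a common multiple of [16, 7]; the smallest such N is lcm(16, 7).
Start: lcm = T0 = 16
Fold in T1=7: gcd(16, 7) = 1; lcm(16, 7) = 16 * 7 / 1 = 112 / 1 = 112
Full cycle length = 112

Answer: 112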